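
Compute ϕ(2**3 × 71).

280

φ(568) = 568 · (1 − 1/2) · (1 − 1/71)
       = 568 · 70/142 = 280.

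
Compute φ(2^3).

φ(8) = 8 · (1 − 1/2)
       = 8 · 1/2 = 4.

4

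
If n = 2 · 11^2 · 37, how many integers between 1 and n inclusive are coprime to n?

3960

φ(2) = 2 − 1 = 1.
φ(11^2) = 11^1·(11−1) = 11·10 = 110.
φ(37) = 37 − 1 = 36.
φ(8954) = 1 × 110 × 36 = 3960.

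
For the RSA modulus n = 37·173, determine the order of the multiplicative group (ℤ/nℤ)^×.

6192

For distinct primes, φ(pq) = (p−1)(q−1) = 36 × 172 = 6192.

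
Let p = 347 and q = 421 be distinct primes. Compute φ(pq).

φ(347) = 347 − 1 = 346.
φ(421) = 421 − 1 = 420.
Since φ is multiplicative, φ(146087) = 346 · 420 = 145320.

145320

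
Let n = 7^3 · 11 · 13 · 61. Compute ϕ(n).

2116800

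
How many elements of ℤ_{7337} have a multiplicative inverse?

6160

Prime factorization: 7337 = 11 × 23 × 29.
φ(11) = 11 − 1 = 10.
φ(23) = 23 − 1 = 22.
φ(29) = 29 − 1 = 28.
Since φ is multiplicative, φ(7337) = 10 · 22 · 28 = 6160.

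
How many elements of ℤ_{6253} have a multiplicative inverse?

5616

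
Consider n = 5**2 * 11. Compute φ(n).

200

φ(5^2) = 5^2 − 5^1 = 25 − 5 = 20.
φ(11) = 11 − 1 = 10.
φ(275) = 20 × 10 = 200.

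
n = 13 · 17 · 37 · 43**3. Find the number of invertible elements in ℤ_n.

536772096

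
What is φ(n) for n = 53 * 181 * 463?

φ(53) = 53 − 1 = 52.
φ(181) = 181 − 1 = 180.
φ(463) = 463 − 1 = 462.
Since φ is multiplicative, φ(4441559) = 52 · 180 · 462 = 4324320.

4324320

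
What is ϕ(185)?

185 = 5 * 37.
φ(185) = 185 · (1 − 1/5) · (1 − 1/37)
       = 185 · 144/185 = 144.

144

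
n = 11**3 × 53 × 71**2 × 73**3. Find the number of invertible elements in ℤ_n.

φ(138337270630471) = 138337270630471 · (1 − 1/11) · (1 − 1/53) · (1 − 1/71) · (1 − 1/73)
       = 138337270630471 · 2620800/3021689 = 119983995331200.

119983995331200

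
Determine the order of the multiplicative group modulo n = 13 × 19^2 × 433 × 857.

1517626368

φ(13) = 13 − 1 = 12.
φ(19^2) = 19^1·(19−1) = 19·18 = 342.
φ(433) = 433 − 1 = 432.
φ(857) = 857 − 1 = 856.
φ(1741483133) = 12 × 342 × 432 × 856 = 1517626368.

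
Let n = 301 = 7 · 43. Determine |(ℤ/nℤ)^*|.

252

φ(301) = 301 · (1 − 1/7) · (1 − 1/43)
       = 301 · 252/301 = 252.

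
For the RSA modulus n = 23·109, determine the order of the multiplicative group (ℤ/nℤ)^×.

2376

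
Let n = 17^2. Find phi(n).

272

φ(17^2) = 17^2 − 17^1 = 289 − 17 = 272.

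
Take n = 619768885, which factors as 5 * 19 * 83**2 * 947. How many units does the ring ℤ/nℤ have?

463570272

φ(5) = 5 − 1 = 4.
φ(19) = 19 − 1 = 18.
φ(83^2) = 83^2 − 83^1 = 6889 − 83 = 6806.
φ(947) = 947 − 1 = 946.
Multiply: 4 · 18 · 6806 · 946 = 463570272.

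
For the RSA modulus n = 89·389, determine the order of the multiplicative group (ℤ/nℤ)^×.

φ(89) = 89 − 1 = 88.
φ(389) = 389 − 1 = 388.
φ(34621) = 88 × 388 = 34144.

34144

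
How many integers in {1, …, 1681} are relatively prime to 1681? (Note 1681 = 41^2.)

1640

φ(41^2) = 41^1·(41−1) = 41·40 = 1640.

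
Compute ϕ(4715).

3520

First factor: 4715 = 5 * 23 * 41.
φ(5) = 5 − 1 = 4.
φ(23) = 23 − 1 = 22.
φ(41) = 41 − 1 = 40.
Since φ is multiplicative, φ(4715) = 4 · 22 · 40 = 3520.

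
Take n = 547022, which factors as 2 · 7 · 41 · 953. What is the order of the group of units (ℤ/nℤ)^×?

φ(547022) = 547022 · (1 − 1/2) · (1 − 1/7) · (1 − 1/41) · (1 − 1/953)
       = 547022 · 228480/547022 = 228480.

228480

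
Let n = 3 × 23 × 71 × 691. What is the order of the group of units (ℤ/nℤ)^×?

2125200

φ(3) = 3 − 1 = 2.
φ(23) = 23 − 1 = 22.
φ(71) = 71 − 1 = 70.
φ(691) = 691 − 1 = 690.
Multiply: 2 · 22 · 70 · 690 = 2125200.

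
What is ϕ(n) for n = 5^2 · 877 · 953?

φ(20894525) = 20894525 · (1 − 1/5) · (1 − 1/877) · (1 − 1/953)
       = 20894525 · 3335808/4178905 = 16679040.

16679040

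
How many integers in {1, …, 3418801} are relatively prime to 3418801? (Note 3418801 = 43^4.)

3339294

φ(43^4) = 43^3·(43−1) = 79507·42 = 3339294.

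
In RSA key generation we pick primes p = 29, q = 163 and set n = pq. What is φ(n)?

4536

φ(n) = (p − 1)(q − 1) = (29−1)(163−1) = 28·162 = 4536.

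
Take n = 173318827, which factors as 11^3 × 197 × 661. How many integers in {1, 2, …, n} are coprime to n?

φ(173318827) = 173318827 · (1 − 1/11) · (1 − 1/197) · (1 − 1/661)
       = 173318827 · 1293600/1432387 = 156525600.

156525600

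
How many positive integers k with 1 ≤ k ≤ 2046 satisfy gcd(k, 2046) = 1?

Factor 2046: 2046 = 2 · 3 · 11 · 31.
φ(2046) = 2046 · (1 − 1/2) · (1 − 1/3) · (1 − 1/11) · (1 − 1/31)
       = 2046 · 600/2046 = 600.

600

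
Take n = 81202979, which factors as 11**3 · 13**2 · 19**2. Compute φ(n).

64555920

φ(81202979) = 81202979 · (1 − 1/11) · (1 − 1/13) · (1 − 1/19)
       = 81202979 · 2160/2717 = 64555920.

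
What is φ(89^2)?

7832

φ(7921) = 7921 · (1 − 1/89)
       = 7921 · 88/89 = 7832.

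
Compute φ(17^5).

1336336

φ(17^5) = 17^4·(17−1) = 83521·16 = 1336336.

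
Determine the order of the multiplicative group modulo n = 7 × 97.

φ(7) = 7 − 1 = 6.
φ(97) = 97 − 1 = 96.
Since φ is multiplicative, φ(679) = 6 · 96 = 576.

576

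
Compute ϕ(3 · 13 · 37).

864

φ(3) = 3 − 1 = 2.
φ(13) = 13 − 1 = 12.
φ(37) = 37 − 1 = 36.
Since φ is multiplicative, φ(1443) = 2 · 12 · 36 = 864.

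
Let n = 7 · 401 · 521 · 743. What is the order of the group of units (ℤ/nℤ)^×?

φ(7) = 7 − 1 = 6.
φ(401) = 401 − 1 = 400.
φ(521) = 521 − 1 = 520.
φ(743) = 743 − 1 = 742.
φ(1086598121) = 6 × 400 × 520 × 742 = 926016000.

926016000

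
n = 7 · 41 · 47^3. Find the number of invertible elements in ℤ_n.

24387360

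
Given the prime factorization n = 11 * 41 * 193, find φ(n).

φ(87043) = 87043 · (1 − 1/11) · (1 − 1/41) · (1 − 1/193)
       = 87043 · 76800/87043 = 76800.

76800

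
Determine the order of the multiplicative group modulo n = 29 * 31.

φ(899) = 899 · (1 − 1/29) · (1 − 1/31)
       = 899 · 840/899 = 840.

840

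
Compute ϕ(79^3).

486798

φ(79^3) = 79^2·(79−1) = 6241·78 = 486798.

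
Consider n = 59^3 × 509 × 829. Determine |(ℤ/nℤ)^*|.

φ(59^3) = 59^2·(59−1) = 3481·58 = 201898.
φ(509) = 509 − 1 = 508.
φ(829) = 829 − 1 = 828.
Multiply: 201898 · 508 · 828 = 84923144352.

84923144352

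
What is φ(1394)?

Prime factorization: 1394 = 2 · 17 · 41.
φ(2) = 2 − 1 = 1.
φ(17) = 17 − 1 = 16.
φ(41) = 41 − 1 = 40.
Multiply: 1 · 16 · 40 = 640.

640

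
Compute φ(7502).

First factor: 7502 = 2 · 11**2 · 31.
φ(2) = 2 − 1 = 1.
φ(11^2) = 11^2 − 11^1 = 121 − 11 = 110.
φ(31) = 31 − 1 = 30.
Multiply: 1 · 110 · 30 = 3300.

3300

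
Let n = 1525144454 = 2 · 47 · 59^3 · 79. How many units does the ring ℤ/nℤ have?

φ(2) = 2 − 1 = 1.
φ(47) = 47 − 1 = 46.
φ(59^3) = 59^2·(59−1) = 3481·58 = 201898.
φ(79) = 79 − 1 = 78.
Since φ is multiplicative, φ(1525144454) = 1 · 46 · 201898 · 78 = 724410024.

724410024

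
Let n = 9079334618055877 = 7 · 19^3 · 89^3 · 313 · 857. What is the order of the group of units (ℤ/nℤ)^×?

7258084190742528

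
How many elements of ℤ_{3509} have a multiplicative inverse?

3080

Factor 3509: 3509 = 11^2 · 29.
φ(11^2) = 11^2 − 11^1 = 121 − 11 = 110.
φ(29) = 29 − 1 = 28.
Since φ is multiplicative, φ(3509) = 110 · 28 = 3080.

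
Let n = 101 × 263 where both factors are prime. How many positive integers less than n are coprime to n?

26200

φ(101) = 101 − 1 = 100.
φ(263) = 263 − 1 = 262.
φ(26563) = 100 × 262 = 26200.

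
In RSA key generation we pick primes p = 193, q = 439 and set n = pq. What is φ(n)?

φ(pq) = (p−1)(q−1) = 192 · 438 = 84096.

84096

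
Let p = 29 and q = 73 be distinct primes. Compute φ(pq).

2016

φ(n) = (p − 1)(q − 1) = (29−1)(73−1) = 28·72 = 2016.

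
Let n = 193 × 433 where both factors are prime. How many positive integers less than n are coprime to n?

φ(n) = (p − 1)(q − 1) = (193−1)(433−1) = 192·432 = 82944.

82944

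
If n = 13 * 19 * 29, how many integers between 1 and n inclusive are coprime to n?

6048

φ(13) = 13 − 1 = 12.
φ(19) = 19 − 1 = 18.
φ(29) = 29 − 1 = 28.
Since φ is multiplicative, φ(7163) = 12 · 18 · 28 = 6048.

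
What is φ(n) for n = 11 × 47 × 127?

φ(11) = 11 − 1 = 10.
φ(47) = 47 − 1 = 46.
φ(127) = 127 − 1 = 126.
φ(65659) = 10 × 46 × 126 = 57960.

57960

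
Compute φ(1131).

Prime factorization: 1131 = 3 · 13 · 29.
φ(1131) = 1131 · (1 − 1/3) · (1 − 1/13) · (1 − 1/29)
       = 1131 · 672/1131 = 672.

672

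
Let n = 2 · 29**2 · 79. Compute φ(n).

φ(132878) = 132878 · (1 − 1/2) · (1 − 1/29) · (1 − 1/79)
       = 132878 · 2184/4582 = 63336.

63336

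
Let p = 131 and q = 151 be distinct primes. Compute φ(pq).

φ(19781) = 19781 · (1 − 1/131) · (1 − 1/151)
       = 19781 · 19500/19781 = 19500.

19500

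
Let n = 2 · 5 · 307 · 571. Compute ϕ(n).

697680

φ(1752970) = 1752970 · (1 − 1/2) · (1 − 1/5) · (1 − 1/307) · (1 − 1/571)
       = 1752970 · 697680/1752970 = 697680.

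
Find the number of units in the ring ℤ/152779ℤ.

First factor: 152779 = 11 × 17 × 19 × 43.
φ(152779) = 152779 · (1 − 1/11) · (1 − 1/17) · (1 − 1/19) · (1 − 1/43)
       = 152779 · 120960/152779 = 120960.

120960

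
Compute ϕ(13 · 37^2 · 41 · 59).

φ(13) = 13 − 1 = 12.
φ(37^2) = 37^1·(37−1) = 37·36 = 1332.
φ(41) = 41 − 1 = 40.
φ(59) = 59 − 1 = 58.
φ(43050943) = 12 × 1332 × 40 × 58 = 37082880.

37082880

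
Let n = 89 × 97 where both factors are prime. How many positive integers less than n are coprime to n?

φ(pq) = (p−1)(q−1) = 88 · 96 = 8448.

8448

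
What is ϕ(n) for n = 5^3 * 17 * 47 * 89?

6476800

φ(8888875) = 8888875 · (1 − 1/5) · (1 − 1/17) · (1 − 1/47) · (1 − 1/89)
       = 8888875 · 259072/355555 = 6476800.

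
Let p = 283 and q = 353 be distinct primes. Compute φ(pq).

99264

φ(pq) = (p−1)(q−1) = 282 · 352 = 99264.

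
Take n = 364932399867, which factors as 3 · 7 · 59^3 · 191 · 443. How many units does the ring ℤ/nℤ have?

203464728480

φ(3) = 3 − 1 = 2.
φ(7) = 7 − 1 = 6.
φ(59^3) = 59^2·(59−1) = 3481·58 = 201898.
φ(191) = 191 − 1 = 190.
φ(443) = 443 − 1 = 442.
Since φ is multiplicative, φ(364932399867) = 2 · 6 · 201898 · 190 · 442 = 203464728480.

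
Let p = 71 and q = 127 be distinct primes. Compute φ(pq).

8820

φ(9017) = 9017 · (1 − 1/71) · (1 − 1/127)
       = 9017 · 8820/9017 = 8820.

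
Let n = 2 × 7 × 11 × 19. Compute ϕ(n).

1080

φ(2926) = 2926 · (1 − 1/2) · (1 − 1/7) · (1 − 1/11) · (1 − 1/19)
       = 2926 · 1080/2926 = 1080.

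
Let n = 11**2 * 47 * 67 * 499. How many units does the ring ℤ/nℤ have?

166312080

φ(190133471) = 190133471 · (1 − 1/11) · (1 − 1/47) · (1 − 1/67) · (1 − 1/499)
       = 190133471 · 15119280/17284861 = 166312080.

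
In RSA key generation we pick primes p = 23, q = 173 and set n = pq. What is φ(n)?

φ(3979) = 3979 · (1 − 1/23) · (1 − 1/173)
       = 3979 · 3784/3979 = 3784.

3784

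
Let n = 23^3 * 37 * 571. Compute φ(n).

238811760

φ(23^3) = 23^3 − 23^2 = 12167 − 529 = 11638.
φ(37) = 37 − 1 = 36.
φ(571) = 571 − 1 = 570.
φ(257052209) = 11638 × 36 × 570 = 238811760.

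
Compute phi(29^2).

812

φ(29^2) = 29^2 − 29^1 = 841 − 29 = 812.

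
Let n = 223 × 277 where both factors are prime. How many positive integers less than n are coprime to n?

φ(61771) = 61771 · (1 − 1/223) · (1 − 1/277)
       = 61771 · 61272/61771 = 61272.

61272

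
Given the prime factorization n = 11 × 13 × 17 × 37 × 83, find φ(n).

5667840

φ(11) = 11 − 1 = 10.
φ(13) = 13 − 1 = 12.
φ(17) = 17 − 1 = 16.
φ(37) = 37 − 1 = 36.
φ(83) = 83 − 1 = 82.
Since φ is multiplicative, φ(7465601) = 10 · 12 · 16 · 36 · 82 = 5667840.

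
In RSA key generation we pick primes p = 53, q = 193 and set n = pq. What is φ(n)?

φ(10229) = 10229 · (1 − 1/53) · (1 − 1/193)
       = 10229 · 9984/10229 = 9984.

9984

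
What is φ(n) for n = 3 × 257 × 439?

224256

φ(3) = 3 − 1 = 2.
φ(257) = 257 − 1 = 256.
φ(439) = 439 − 1 = 438.
φ(338469) = 2 × 256 × 438 = 224256.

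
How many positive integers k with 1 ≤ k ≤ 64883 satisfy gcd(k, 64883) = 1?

Prime factorization: 64883 = 7 · 13 · 23 · 31.
φ(64883) = 64883 · (1 − 1/7) · (1 − 1/13) · (1 − 1/23) · (1 − 1/31)
       = 64883 · 47520/64883 = 47520.

47520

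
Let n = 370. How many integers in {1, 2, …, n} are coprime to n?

144

First factor: 370 = 2 · 5 · 37.
φ(2) = 2 − 1 = 1.
φ(5) = 5 − 1 = 4.
φ(37) = 37 − 1 = 36.
Multiply: 1 · 4 · 36 = 144.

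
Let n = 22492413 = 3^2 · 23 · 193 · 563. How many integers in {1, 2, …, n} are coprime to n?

φ(22492413) = 22492413 · (1 − 1/3) · (1 − 1/23) · (1 − 1/193) · (1 − 1/563)
       = 22492413 · 4747776/7497471 = 14243328.

14243328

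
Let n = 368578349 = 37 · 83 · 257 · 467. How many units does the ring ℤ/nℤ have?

352161792

φ(368578349) = 368578349 · (1 − 1/37) · (1 − 1/83) · (1 − 1/257) · (1 − 1/467)
       = 368578349 · 352161792/368578349 = 352161792.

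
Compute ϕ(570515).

387200

Prime factorization: 570515 = 5 · 11^2 · 23 · 41.
φ(5) = 5 − 1 = 4.
φ(11^2) = 11^1·(11−1) = 11·10 = 110.
φ(23) = 23 − 1 = 22.
φ(41) = 41 − 1 = 40.
φ(570515) = 4 × 110 × 22 × 40 = 387200.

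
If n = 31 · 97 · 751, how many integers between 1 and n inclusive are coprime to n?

2160000

φ(31) = 31 − 1 = 30.
φ(97) = 97 − 1 = 96.
φ(751) = 751 − 1 = 750.
φ(2258257) = 30 × 96 × 750 = 2160000.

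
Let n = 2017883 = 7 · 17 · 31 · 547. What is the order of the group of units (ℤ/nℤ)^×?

1572480

φ(2017883) = 2017883 · (1 − 1/7) · (1 − 1/17) · (1 − 1/31) · (1 − 1/547)
       = 2017883 · 1572480/2017883 = 1572480.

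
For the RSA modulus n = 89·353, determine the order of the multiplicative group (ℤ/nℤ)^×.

30976

φ(31417) = 31417 · (1 − 1/89) · (1 − 1/353)
       = 31417 · 30976/31417 = 30976.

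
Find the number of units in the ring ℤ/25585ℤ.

16128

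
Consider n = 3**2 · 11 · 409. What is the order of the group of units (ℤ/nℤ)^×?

24480

φ(3^2) = 3^2 − 3^1 = 9 − 3 = 6.
φ(11) = 11 − 1 = 10.
φ(409) = 409 − 1 = 408.
Since φ is multiplicative, φ(40491) = 6 · 10 · 408 = 24480.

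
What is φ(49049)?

Prime factorization: 49049 = 7^3 · 11 · 13.
φ(49049) = 49049 · (1 − 1/7) · (1 − 1/11) · (1 − 1/13)
       = 49049 · 720/1001 = 35280.

35280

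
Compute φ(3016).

1344

Prime factorization: 3016 = 2^3 × 13 × 29.
φ(2^3) = 2^3 − 2^2 = 8 − 4 = 4.
φ(13) = 13 − 1 = 12.
φ(29) = 29 − 1 = 28.
Multiply: 4 · 12 · 28 = 1344.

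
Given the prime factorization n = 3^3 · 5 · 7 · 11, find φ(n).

4320

φ(10395) = 10395 · (1 − 1/3) · (1 − 1/5) · (1 − 1/7) · (1 − 1/11)
       = 10395 · 480/1155 = 4320.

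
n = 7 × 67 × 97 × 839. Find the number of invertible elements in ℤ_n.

31857408

φ(7) = 7 − 1 = 6.
φ(67) = 67 − 1 = 66.
φ(97) = 97 − 1 = 96.
φ(839) = 839 − 1 = 838.
Since φ is multiplicative, φ(38168627) = 6 · 66 · 96 · 838 = 31857408.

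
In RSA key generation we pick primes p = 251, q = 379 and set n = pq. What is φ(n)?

94500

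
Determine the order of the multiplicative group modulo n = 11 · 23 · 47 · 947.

9573520

φ(11) = 11 − 1 = 10.
φ(23) = 23 − 1 = 22.
φ(47) = 47 − 1 = 46.
φ(947) = 947 − 1 = 946.
φ(11260777) = 10 × 22 × 46 × 946 = 9573520.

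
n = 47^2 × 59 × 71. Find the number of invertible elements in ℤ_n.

8777720

φ(9253501) = 9253501 · (1 − 1/47) · (1 − 1/59) · (1 − 1/71)
       = 9253501 · 186760/196883 = 8777720.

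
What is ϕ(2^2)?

φ(4) = 4 · (1 − 1/2)
       = 4 · 1/2 = 2.

2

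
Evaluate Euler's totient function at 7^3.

φ(7^3) = 7^3 − 7^2 = 343 − 49 = 294.

294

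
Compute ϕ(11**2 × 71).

φ(11^2) = 11^2 − 11^1 = 121 − 11 = 110.
φ(71) = 71 − 1 = 70.
Multiply: 110 · 70 = 7700.

7700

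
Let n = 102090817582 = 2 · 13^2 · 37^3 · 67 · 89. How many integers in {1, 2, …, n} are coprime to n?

φ(2) = 2 − 1 = 1.
φ(13^2) = 13^2 − 13^1 = 169 − 13 = 156.
φ(37^3) = 37^3 − 37^2 = 50653 − 1369 = 49284.
φ(67) = 67 − 1 = 66.
φ(89) = 89 − 1 = 88.
Since φ is multiplicative, φ(102090817582) = 1 · 156 · 49284 · 66 · 88 = 44653669632.

44653669632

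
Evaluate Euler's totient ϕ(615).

320

Prime factorization: 615 = 3 · 5 · 41.
φ(615) = 615 · (1 − 1/3) · (1 − 1/5) · (1 − 1/41)
       = 615 · 320/615 = 320.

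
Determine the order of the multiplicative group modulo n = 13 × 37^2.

φ(13) = 13 − 1 = 12.
φ(37^2) = 37^1·(37−1) = 37·36 = 1332.
Since φ is multiplicative, φ(17797) = 12 · 1332 = 15984.

15984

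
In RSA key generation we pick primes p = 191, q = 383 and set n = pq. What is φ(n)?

72580

φ(73153) = 73153 · (1 − 1/191) · (1 − 1/383)
       = 73153 · 72580/73153 = 72580.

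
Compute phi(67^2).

φ(67^2) = 67^1·(67−1) = 67·66 = 4422.

4422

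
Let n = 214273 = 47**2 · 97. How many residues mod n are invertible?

207552

φ(47^2) = 47^2 − 47^1 = 2209 − 47 = 2162.
φ(97) = 97 − 1 = 96.
Multiply: 2162 · 96 = 207552.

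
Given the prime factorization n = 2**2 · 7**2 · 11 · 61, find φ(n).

50400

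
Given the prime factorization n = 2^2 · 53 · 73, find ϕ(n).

7488

φ(15476) = 15476 · (1 − 1/2) · (1 − 1/53) · (1 − 1/73)
       = 15476 · 3744/7738 = 7488.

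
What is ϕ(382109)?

269568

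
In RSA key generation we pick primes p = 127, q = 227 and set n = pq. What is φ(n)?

28476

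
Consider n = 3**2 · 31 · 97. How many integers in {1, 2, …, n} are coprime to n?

17280

φ(3^2) = 3^2 − 3^1 = 9 − 3 = 6.
φ(31) = 31 − 1 = 30.
φ(97) = 97 − 1 = 96.
Since φ is multiplicative, φ(27063) = 6 · 30 · 96 = 17280.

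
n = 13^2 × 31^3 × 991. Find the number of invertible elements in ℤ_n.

4452505200

φ(4989366889) = 4989366889 · (1 − 1/13) · (1 − 1/31) · (1 − 1/991)
       = 4989366889 · 356400/399373 = 4452505200.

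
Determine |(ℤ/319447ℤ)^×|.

Factor 319447: 319447 = 17 * 19 * 23 * 43.
φ(319447) = 319447 · (1 − 1/17) · (1 − 1/19) · (1 − 1/23) · (1 − 1/43)
       = 319447 · 266112/319447 = 266112.

266112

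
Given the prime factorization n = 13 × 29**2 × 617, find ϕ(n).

6002304

φ(13) = 13 − 1 = 12.
φ(29^2) = 29^1·(29−1) = 29·28 = 812.
φ(617) = 617 − 1 = 616.
Since φ is multiplicative, φ(6745661) = 12 · 812 · 616 = 6002304.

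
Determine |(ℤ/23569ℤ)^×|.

Prime factorization: 23569 = 7^2 * 13 * 37.
φ(23569) = 23569 · (1 − 1/7) · (1 − 1/13) · (1 − 1/37)
       = 23569 · 2592/3367 = 18144.

18144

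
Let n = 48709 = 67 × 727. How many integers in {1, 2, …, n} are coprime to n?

φ(67) = 67 − 1 = 66.
φ(727) = 727 − 1 = 726.
φ(48709) = 66 × 726 = 47916.

47916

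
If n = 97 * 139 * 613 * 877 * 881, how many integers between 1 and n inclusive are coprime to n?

φ(97) = 97 − 1 = 96.
φ(139) = 139 − 1 = 138.
φ(613) = 613 − 1 = 612.
φ(877) = 877 − 1 = 876.
φ(881) = 881 − 1 = 880.
Since φ is multiplicative, φ(6385905843323) = 96 · 138 · 612 · 876 · 880 = 6250122362880.

6250122362880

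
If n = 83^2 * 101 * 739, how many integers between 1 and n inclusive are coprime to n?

φ(514188071) = 514188071 · (1 − 1/83) · (1 − 1/101) · (1 − 1/739)
       = 514188071 · 6051600/6195037 = 502282800.

502282800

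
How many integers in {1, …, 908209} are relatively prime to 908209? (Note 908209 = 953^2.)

907256

φ(908209) = 908209 · (1 − 1/953)
       = 908209 · 952/953 = 907256.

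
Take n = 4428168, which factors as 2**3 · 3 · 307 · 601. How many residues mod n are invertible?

φ(4428168) = 4428168 · (1 − 1/2) · (1 − 1/3) · (1 − 1/307) · (1 − 1/601)
       = 4428168 · 367200/1107042 = 1468800.

1468800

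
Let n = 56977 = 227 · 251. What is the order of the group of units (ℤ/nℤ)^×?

φ(227) = 227 − 1 = 226.
φ(251) = 251 − 1 = 250.
φ(56977) = 226 × 250 = 56500.

56500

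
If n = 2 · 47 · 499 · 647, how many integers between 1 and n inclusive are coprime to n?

φ(2) = 2 − 1 = 1.
φ(47) = 47 − 1 = 46.
φ(499) = 499 − 1 = 498.
φ(647) = 647 − 1 = 646.
φ(30348182) = 1 × 46 × 498 × 646 = 14798568.

14798568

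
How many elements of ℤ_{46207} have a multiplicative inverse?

36960

46207 = 7**2 × 23 × 41.
φ(7^2) = 7^1·(7−1) = 7·6 = 42.
φ(23) = 23 − 1 = 22.
φ(41) = 41 − 1 = 40.
Since φ is multiplicative, φ(46207) = 42 · 22 · 40 = 36960.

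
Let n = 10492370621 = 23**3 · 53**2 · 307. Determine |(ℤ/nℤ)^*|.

9814744368

φ(23^3) = 23^2·(23−1) = 529·22 = 11638.
φ(53^2) = 53^2 − 53^1 = 2809 − 53 = 2756.
φ(307) = 307 − 1 = 306.
φ(10492370621) = 11638 × 2756 × 306 = 9814744368.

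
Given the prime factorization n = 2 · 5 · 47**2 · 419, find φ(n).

φ(2) = 2 − 1 = 1.
φ(5) = 5 − 1 = 4.
φ(47^2) = 47^2 − 47^1 = 2209 − 47 = 2162.
φ(419) = 419 − 1 = 418.
Since φ is multiplicative, φ(9255710) = 1 · 4 · 2162 · 418 = 3614864.

3614864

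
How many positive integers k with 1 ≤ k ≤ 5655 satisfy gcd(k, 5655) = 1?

2688

First factor: 5655 = 3 * 5 * 13 * 29.
φ(3) = 3 − 1 = 2.
φ(5) = 5 − 1 = 4.
φ(13) = 13 − 1 = 12.
φ(29) = 29 − 1 = 28.
Multiply: 2 · 4 · 12 · 28 = 2688.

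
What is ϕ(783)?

Factor 783: 783 = 3^3 * 29.
φ(3^3) = 3^2·(3−1) = 9·2 = 18.
φ(29) = 29 − 1 = 28.
φ(783) = 18 × 28 = 504.

504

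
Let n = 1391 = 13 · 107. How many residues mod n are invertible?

φ(13) = 13 − 1 = 12.
φ(107) = 107 − 1 = 106.
Since φ is multiplicative, φ(1391) = 12 · 106 = 1272.

1272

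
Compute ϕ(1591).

1512

Factor 1591: 1591 = 37 · 43.
φ(37) = 37 − 1 = 36.
φ(43) = 43 − 1 = 42.
φ(1591) = 36 × 42 = 1512.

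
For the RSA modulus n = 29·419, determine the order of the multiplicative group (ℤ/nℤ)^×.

11704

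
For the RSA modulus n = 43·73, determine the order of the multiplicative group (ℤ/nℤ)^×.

For distinct primes, φ(pq) = (p−1)(q−1) = 42 × 72 = 3024.

3024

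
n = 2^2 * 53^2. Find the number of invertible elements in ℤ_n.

5512

φ(11236) = 11236 · (1 − 1/2) · (1 − 1/53)
       = 11236 · 52/106 = 5512.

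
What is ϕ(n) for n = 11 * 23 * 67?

14520

φ(16951) = 16951 · (1 − 1/11) · (1 − 1/23) · (1 − 1/67)
       = 16951 · 14520/16951 = 14520.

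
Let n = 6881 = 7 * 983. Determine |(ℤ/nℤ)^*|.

5892

φ(7) = 7 − 1 = 6.
φ(983) = 983 − 1 = 982.
Multiply: 6 · 982 = 5892.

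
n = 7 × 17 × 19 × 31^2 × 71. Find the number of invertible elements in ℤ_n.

φ(7) = 7 − 1 = 6.
φ(17) = 17 − 1 = 16.
φ(19) = 19 − 1 = 18.
φ(31^2) = 31^1·(31−1) = 31·30 = 930.
φ(71) = 71 − 1 = 70.
Multiply: 6 · 16 · 18 · 930 · 70 = 112492800.

112492800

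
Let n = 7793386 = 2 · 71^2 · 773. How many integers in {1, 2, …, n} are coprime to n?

3836840

φ(7793386) = 7793386 · (1 − 1/2) · (1 − 1/71) · (1 − 1/773)
       = 7793386 · 54040/109766 = 3836840.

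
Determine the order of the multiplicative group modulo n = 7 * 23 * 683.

90024

φ(109963) = 109963 · (1 − 1/7) · (1 − 1/23) · (1 − 1/683)
       = 109963 · 90024/109963 = 90024.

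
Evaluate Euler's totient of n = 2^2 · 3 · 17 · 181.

11520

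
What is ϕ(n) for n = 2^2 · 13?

φ(52) = 52 · (1 − 1/2) · (1 − 1/13)
       = 52 · 12/26 = 24.

24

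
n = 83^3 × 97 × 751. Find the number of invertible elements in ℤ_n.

40672656000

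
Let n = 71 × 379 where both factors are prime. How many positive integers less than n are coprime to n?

26460

φ(n) = (p − 1)(q − 1) = (71−1)(379−1) = 70·378 = 26460.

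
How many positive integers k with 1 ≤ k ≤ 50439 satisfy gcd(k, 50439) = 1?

29568

First factor: 50439 = 3 · 17 · 23 · 43.
φ(3) = 3 − 1 = 2.
φ(17) = 17 − 1 = 16.
φ(23) = 23 − 1 = 22.
φ(43) = 43 − 1 = 42.
Since φ is multiplicative, φ(50439) = 2 · 16 · 22 · 42 = 29568.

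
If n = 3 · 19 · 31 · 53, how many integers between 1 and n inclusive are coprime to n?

φ(93651) = 93651 · (1 − 1/3) · (1 − 1/19) · (1 − 1/31) · (1 − 1/53)
       = 93651 · 56160/93651 = 56160.

56160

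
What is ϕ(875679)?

465696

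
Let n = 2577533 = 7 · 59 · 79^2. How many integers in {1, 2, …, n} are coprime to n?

φ(2577533) = 2577533 · (1 − 1/7) · (1 − 1/59) · (1 − 1/79)
       = 2577533 · 27144/32627 = 2144376.

2144376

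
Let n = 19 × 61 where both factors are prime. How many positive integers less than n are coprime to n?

φ(19) = 19 − 1 = 18.
φ(61) = 61 − 1 = 60.
φ(1159) = 18 × 60 = 1080.

1080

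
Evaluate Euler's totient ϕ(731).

672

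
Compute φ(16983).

Factor 16983: 16983 = 3**3 * 17 * 37.
φ(16983) = 16983 · (1 − 1/3) · (1 − 1/17) · (1 − 1/37)
       = 16983 · 1152/1887 = 10368.

10368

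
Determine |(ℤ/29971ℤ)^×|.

26880

First factor: 29971 = 17 × 41 × 43.
φ(17) = 17 − 1 = 16.
φ(41) = 41 − 1 = 40.
φ(43) = 43 − 1 = 42.
Multiply: 16 · 40 · 42 = 26880.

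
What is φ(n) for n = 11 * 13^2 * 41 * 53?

3244800

φ(4039607) = 4039607 · (1 − 1/11) · (1 − 1/13) · (1 − 1/41) · (1 − 1/53)
       = 4039607 · 249600/310739 = 3244800.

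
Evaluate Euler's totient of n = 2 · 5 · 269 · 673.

720384

φ(2) = 2 − 1 = 1.
φ(5) = 5 − 1 = 4.
φ(269) = 269 − 1 = 268.
φ(673) = 673 − 1 = 672.
φ(1810370) = 1 × 4 × 268 × 672 = 720384.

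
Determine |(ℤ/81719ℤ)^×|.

63360

Factor 81719: 81719 = 11 · 17 · 19 · 23.
φ(81719) = 81719 · (1 − 1/11) · (1 − 1/17) · (1 − 1/19) · (1 − 1/23)
       = 81719 · 63360/81719 = 63360.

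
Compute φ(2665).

1920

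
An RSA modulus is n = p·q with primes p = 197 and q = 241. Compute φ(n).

47040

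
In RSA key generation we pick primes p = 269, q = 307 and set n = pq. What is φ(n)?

82008

For distinct primes, φ(pq) = (p−1)(q−1) = 268 × 306 = 82008.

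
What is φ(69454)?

26400

Factor 69454: 69454 = 2 · 7 · 11**2 · 41.
φ(69454) = 69454 · (1 − 1/2) · (1 − 1/7) · (1 − 1/11) · (1 − 1/41)
       = 69454 · 2400/6314 = 26400.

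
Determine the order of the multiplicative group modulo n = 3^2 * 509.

φ(4581) = 4581 · (1 − 1/3) · (1 − 1/509)
       = 4581 · 1016/1527 = 3048.

3048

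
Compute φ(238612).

98560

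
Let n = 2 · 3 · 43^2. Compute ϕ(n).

3612

φ(2) = 2 − 1 = 1.
φ(3) = 3 − 1 = 2.
φ(43^2) = 43^1·(43−1) = 43·42 = 1806.
φ(11094) = 1 × 2 × 1806 = 3612.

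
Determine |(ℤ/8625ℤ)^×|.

Factor 8625: 8625 = 3 × 5^3 × 23.
φ(8625) = 8625 · (1 − 1/3) · (1 − 1/5) · (1 − 1/23)
       = 8625 · 176/345 = 4400.

4400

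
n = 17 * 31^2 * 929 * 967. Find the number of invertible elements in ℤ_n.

13339146240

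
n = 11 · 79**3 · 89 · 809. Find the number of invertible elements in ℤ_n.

φ(11) = 11 − 1 = 10.
φ(79^3) = 79^3 − 79^2 = 493039 − 6241 = 486798.
φ(89) = 89 − 1 = 88.
φ(809) = 809 − 1 = 808.
Since φ is multiplicative, φ(390492311429) = 10 · 486798 · 88 · 808 = 346132849920.

346132849920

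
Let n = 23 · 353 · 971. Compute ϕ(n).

7511680

φ(23) = 23 − 1 = 22.
φ(353) = 353 − 1 = 352.
φ(971) = 971 − 1 = 970.
Since φ is multiplicative, φ(7883549) = 22 · 352 · 970 = 7511680.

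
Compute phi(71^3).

φ(71^3) = 71^3 − 71^2 = 357911 − 5041 = 352870.

352870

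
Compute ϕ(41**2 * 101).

φ(41^2) = 41^2 − 41^1 = 1681 − 41 = 1640.
φ(101) = 101 − 1 = 100.
Since φ is multiplicative, φ(169781) = 1640 · 100 = 164000.

164000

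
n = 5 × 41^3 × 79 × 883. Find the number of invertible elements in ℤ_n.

18503372160

φ(24038610985) = 24038610985 · (1 − 1/5) · (1 − 1/41) · (1 − 1/79) · (1 − 1/883)
       = 24038610985 · 11007360/14300185 = 18503372160.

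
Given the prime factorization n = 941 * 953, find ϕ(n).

φ(941) = 941 − 1 = 940.
φ(953) = 953 − 1 = 952.
Multiply: 940 · 952 = 894880.

894880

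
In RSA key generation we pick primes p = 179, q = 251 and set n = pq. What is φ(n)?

44500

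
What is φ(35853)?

Prime factorization: 35853 = 3 · 17 · 19 · 37.
φ(35853) = 35853 · (1 − 1/3) · (1 − 1/17) · (1 − 1/19) · (1 − 1/37)
       = 35853 · 20736/35853 = 20736.

20736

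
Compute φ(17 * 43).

672

φ(731) = 731 · (1 − 1/17) · (1 − 1/43)
       = 731 · 672/731 = 672.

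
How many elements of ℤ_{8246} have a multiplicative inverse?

3240

Factor 8246: 8246 = 2 * 7 * 19 * 31.
φ(2) = 2 − 1 = 1.
φ(7) = 7 − 1 = 6.
φ(19) = 19 − 1 = 18.
φ(31) = 31 − 1 = 30.
Multiply: 1 · 6 · 18 · 30 = 3240.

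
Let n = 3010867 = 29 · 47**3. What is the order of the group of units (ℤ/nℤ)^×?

φ(3010867) = 3010867 · (1 − 1/29) · (1 − 1/47)
       = 3010867 · 1288/1363 = 2845192.

2845192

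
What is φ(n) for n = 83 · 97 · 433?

φ(83) = 83 − 1 = 82.
φ(97) = 97 − 1 = 96.
φ(433) = 433 − 1 = 432.
φ(3486083) = 82 × 96 × 432 = 3400704.

3400704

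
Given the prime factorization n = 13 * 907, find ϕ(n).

φ(11791) = 11791 · (1 − 1/13) · (1 − 1/907)
       = 11791 · 10872/11791 = 10872.

10872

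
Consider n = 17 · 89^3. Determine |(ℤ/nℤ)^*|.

11152768

φ(17) = 17 − 1 = 16.
φ(89^3) = 89^2·(89−1) = 7921·88 = 697048.
Multiply: 16 · 697048 = 11152768.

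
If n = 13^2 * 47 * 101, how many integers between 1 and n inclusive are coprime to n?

717600

φ(13^2) = 13^1·(13−1) = 13·12 = 156.
φ(47) = 47 − 1 = 46.
φ(101) = 101 − 1 = 100.
φ(802243) = 156 × 46 × 100 = 717600.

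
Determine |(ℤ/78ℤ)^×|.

First factor: 78 = 2 · 3 · 13.
φ(2) = 2 − 1 = 1.
φ(3) = 3 − 1 = 2.
φ(13) = 13 − 1 = 12.
Multiply: 1 · 2 · 12 = 24.

24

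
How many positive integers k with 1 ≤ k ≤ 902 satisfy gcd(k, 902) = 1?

400

First factor: 902 = 2 · 11 · 41.
φ(902) = 902 · (1 − 1/2) · (1 − 1/11) · (1 − 1/41)
       = 902 · 400/902 = 400.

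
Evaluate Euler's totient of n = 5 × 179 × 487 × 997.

344647872

φ(5) = 5 − 1 = 4.
φ(179) = 179 − 1 = 178.
φ(487) = 487 − 1 = 486.
φ(997) = 997 − 1 = 996.
φ(434557405) = 4 × 178 × 486 × 996 = 344647872.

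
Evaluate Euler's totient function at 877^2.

768252

φ(877^2) = 877^1·(877−1) = 877·876 = 768252.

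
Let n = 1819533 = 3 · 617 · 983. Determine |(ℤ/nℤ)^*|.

1209824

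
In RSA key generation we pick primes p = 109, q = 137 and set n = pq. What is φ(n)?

φ(14933) = 14933 · (1 − 1/109) · (1 − 1/137)
       = 14933 · 14688/14933 = 14688.

14688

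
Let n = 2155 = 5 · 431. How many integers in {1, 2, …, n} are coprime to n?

1720

φ(2155) = 2155 · (1 − 1/5) · (1 − 1/431)
       = 2155 · 1720/2155 = 1720.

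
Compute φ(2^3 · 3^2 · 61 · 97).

138240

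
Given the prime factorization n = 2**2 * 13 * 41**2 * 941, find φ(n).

φ(82254692) = 82254692 · (1 − 1/2) · (1 − 1/13) · (1 − 1/41) · (1 − 1/941)
       = 82254692 · 451200/1003106 = 36998400.

36998400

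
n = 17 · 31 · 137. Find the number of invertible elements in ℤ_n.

65280

φ(72199) = 72199 · (1 − 1/17) · (1 − 1/31) · (1 − 1/137)
       = 72199 · 65280/72199 = 65280.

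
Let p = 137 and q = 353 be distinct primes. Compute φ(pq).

φ(48361) = 48361 · (1 − 1/137) · (1 − 1/353)
       = 48361 · 47872/48361 = 47872.

47872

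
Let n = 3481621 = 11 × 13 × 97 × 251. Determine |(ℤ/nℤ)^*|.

2880000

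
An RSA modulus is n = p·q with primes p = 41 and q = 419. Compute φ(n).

16720

φ(41) = 41 − 1 = 40.
φ(419) = 419 − 1 = 418.
Since φ is multiplicative, φ(17179) = 40 · 418 = 16720.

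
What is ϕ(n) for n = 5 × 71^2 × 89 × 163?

φ(365648935) = 365648935 · (1 − 1/5) · (1 − 1/71) · (1 − 1/89) · (1 − 1/163)
       = 365648935 · 3991680/5149985 = 283409280.

283409280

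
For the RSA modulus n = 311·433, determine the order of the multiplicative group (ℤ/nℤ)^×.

φ(311) = 311 − 1 = 310.
φ(433) = 433 − 1 = 432.
φ(134663) = 310 × 432 = 133920.

133920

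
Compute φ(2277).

1320

2277 = 3^2 × 11 × 23.
φ(2277) = 2277 · (1 − 1/3) · (1 − 1/11) · (1 − 1/23)
       = 2277 · 440/759 = 1320.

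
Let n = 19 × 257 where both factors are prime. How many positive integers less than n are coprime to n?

φ(4883) = 4883 · (1 − 1/19) · (1 − 1/257)
       = 4883 · 4608/4883 = 4608.

4608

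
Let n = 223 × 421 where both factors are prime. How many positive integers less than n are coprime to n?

φ(n) = (p − 1)(q − 1) = (223−1)(421−1) = 222·420 = 93240.

93240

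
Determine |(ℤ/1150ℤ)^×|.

440

Factor 1150: 1150 = 2 * 5^2 * 23.
φ(2) = 2 − 1 = 1.
φ(5^2) = 5^2 − 5^1 = 25 − 5 = 20.
φ(23) = 23 − 1 = 22.
Since φ is multiplicative, φ(1150) = 1 · 20 · 22 = 440.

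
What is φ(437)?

396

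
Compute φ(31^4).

φ(923521) = 923521 · (1 − 1/31)
       = 923521 · 30/31 = 893730.

893730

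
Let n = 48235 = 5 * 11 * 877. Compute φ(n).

35040

φ(5) = 5 − 1 = 4.
φ(11) = 11 − 1 = 10.
φ(877) = 877 − 1 = 876.
Multiply: 4 · 10 · 876 = 35040.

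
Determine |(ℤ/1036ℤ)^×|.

Factor 1036: 1036 = 2^2 · 7 · 37.
φ(2^2) = 2^1·(2−1) = 2·1 = 2.
φ(7) = 7 − 1 = 6.
φ(37) = 37 − 1 = 36.
φ(1036) = 2 × 6 × 36 = 432.

432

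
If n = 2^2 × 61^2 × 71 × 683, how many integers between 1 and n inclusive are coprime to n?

349456800

φ(2^2) = 2^1·(2−1) = 2·1 = 2.
φ(61^2) = 61^2 − 61^1 = 3721 − 61 = 3660.
φ(71) = 71 − 1 = 70.
φ(683) = 683 − 1 = 682.
Since φ is multiplicative, φ(721769812) = 2 · 3660 · 70 · 682 = 349456800.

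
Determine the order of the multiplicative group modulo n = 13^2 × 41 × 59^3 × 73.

90708733440

φ(13^2) = 13^2 − 13^1 = 169 − 13 = 156.
φ(41) = 41 − 1 = 40.
φ(59^3) = 59^3 − 59^2 = 205379 − 3481 = 201898.
φ(73) = 73 − 1 = 72.
φ(103884189643) = 156 × 40 × 201898 × 72 = 90708733440.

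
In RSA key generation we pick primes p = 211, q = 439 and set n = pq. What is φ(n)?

91980

φ(92629) = 92629 · (1 − 1/211) · (1 − 1/439)
       = 92629 · 91980/92629 = 91980.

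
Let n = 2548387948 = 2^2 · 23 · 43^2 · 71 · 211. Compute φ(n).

1168120800

φ(2548387948) = 2548387948 · (1 − 1/2) · (1 − 1/23) · (1 − 1/43) · (1 − 1/71) · (1 − 1/211)
       = 2548387948 · 13582800/29632418 = 1168120800.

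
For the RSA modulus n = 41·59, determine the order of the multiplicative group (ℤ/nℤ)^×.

2320

φ(41) = 41 − 1 = 40.
φ(59) = 59 − 1 = 58.
Multiply: 40 · 58 = 2320.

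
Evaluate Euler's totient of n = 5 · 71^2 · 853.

φ(5) = 5 − 1 = 4.
φ(71^2) = 71^1·(71−1) = 71·70 = 4970.
φ(853) = 853 − 1 = 852.
Multiply: 4 · 4970 · 852 = 16937760.

16937760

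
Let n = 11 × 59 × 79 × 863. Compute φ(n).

φ(11) = 11 − 1 = 10.
φ(59) = 59 − 1 = 58.
φ(79) = 79 − 1 = 78.
φ(863) = 863 − 1 = 862.
Multiply: 10 · 58 · 78 · 862 = 38996880.

38996880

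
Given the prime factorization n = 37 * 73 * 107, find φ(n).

274752

φ(289007) = 289007 · (1 − 1/37) · (1 − 1/73) · (1 − 1/107)
       = 289007 · 274752/289007 = 274752.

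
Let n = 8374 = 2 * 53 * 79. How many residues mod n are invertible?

4056

φ(8374) = 8374 · (1 − 1/2) · (1 − 1/53) · (1 − 1/79)
       = 8374 · 4056/8374 = 4056.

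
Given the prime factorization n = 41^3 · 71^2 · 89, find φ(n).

29408086400

φ(41^3) = 41^3 − 41^2 = 68921 − 1681 = 67240.
φ(71^2) = 71^1·(71−1) = 71·70 = 4970.
φ(89) = 89 − 1 = 88.
Since φ is multiplicative, φ(30921337729) = 67240 · 4970 · 88 = 29408086400.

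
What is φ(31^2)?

φ(961) = 961 · (1 − 1/31)
       = 961 · 30/31 = 930.

930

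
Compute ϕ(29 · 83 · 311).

711760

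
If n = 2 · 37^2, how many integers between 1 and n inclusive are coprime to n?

1332

φ(2738) = 2738 · (1 − 1/2) · (1 − 1/37)
       = 2738 · 36/74 = 1332.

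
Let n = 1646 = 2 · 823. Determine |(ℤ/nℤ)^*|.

822

φ(1646) = 1646 · (1 − 1/2) · (1 − 1/823)
       = 1646 · 822/1646 = 822.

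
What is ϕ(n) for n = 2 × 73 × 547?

φ(79862) = 79862 · (1 − 1/2) · (1 − 1/73) · (1 − 1/547)
       = 79862 · 39312/79862 = 39312.

39312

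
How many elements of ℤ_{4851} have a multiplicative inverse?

4851 = 3^2 * 7^2 * 11.
φ(3^2) = 3^2 − 3^1 = 9 − 3 = 6.
φ(7^2) = 7^2 − 7^1 = 49 − 7 = 42.
φ(11) = 11 − 1 = 10.
Multiply: 6 · 42 · 10 = 2520.

2520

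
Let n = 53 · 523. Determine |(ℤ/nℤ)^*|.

φ(53) = 53 − 1 = 52.
φ(523) = 523 − 1 = 522.
Since φ is multiplicative, φ(27719) = 52 · 522 = 27144.

27144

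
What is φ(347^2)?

120062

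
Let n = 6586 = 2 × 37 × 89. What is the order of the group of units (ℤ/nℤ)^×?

φ(2) = 2 − 1 = 1.
φ(37) = 37 − 1 = 36.
φ(89) = 89 − 1 = 88.
φ(6586) = 1 × 36 × 88 = 3168.

3168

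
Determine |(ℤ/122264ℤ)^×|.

First factor: 122264 = 2**3 · 17 · 29 · 31.
φ(2^3) = 2^3 − 2^2 = 8 − 4 = 4.
φ(17) = 17 − 1 = 16.
φ(29) = 29 − 1 = 28.
φ(31) = 31 − 1 = 30.
Multiply: 4 · 16 · 28 · 30 = 53760.

53760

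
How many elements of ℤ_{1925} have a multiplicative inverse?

1200

Factor 1925: 1925 = 5^2 · 7 · 11.
φ(1925) = 1925 · (1 − 1/5) · (1 − 1/7) · (1 − 1/11)
       = 1925 · 240/385 = 1200.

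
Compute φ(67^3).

296274

φ(67^3) = 67^2·(67−1) = 4489·66 = 296274.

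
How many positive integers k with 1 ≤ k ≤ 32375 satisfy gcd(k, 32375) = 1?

32375 = 5^3 * 7 * 37.
φ(32375) = 32375 · (1 − 1/5) · (1 − 1/7) · (1 − 1/37)
       = 32375 · 864/1295 = 21600.

21600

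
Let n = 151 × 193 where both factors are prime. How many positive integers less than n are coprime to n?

φ(29143) = 29143 · (1 − 1/151) · (1 − 1/193)
       = 29143 · 28800/29143 = 28800.

28800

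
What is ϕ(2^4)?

φ(2^4) = 2^4 − 2^3 = 16 − 8 = 8.

8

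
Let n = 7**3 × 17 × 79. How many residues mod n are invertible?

366912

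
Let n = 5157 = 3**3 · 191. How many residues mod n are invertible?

φ(5157) = 5157 · (1 − 1/3) · (1 − 1/191)
       = 5157 · 380/573 = 3420.

3420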